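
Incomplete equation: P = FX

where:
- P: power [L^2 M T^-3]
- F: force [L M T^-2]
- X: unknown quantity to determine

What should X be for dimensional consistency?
X = v (velocity), dimensions [L T^-1]

P has dimensions [L^2 M T^-3]; the rest of the RHS (F) has dimensions [L M T^-2].
So X must have dimensions [L T^-1] — X = v (velocity).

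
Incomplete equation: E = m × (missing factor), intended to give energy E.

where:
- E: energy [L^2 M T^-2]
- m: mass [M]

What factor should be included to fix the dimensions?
v² (velocity squared), dimensions [L^2 T^-2]

E has dimensions [L^2 M T^-2] and m has dimensions [M].
The missing factor must have dimensions [L^2 M T^-2] / [M] = [L^2 T^-2], i.e. velocity squared (v²).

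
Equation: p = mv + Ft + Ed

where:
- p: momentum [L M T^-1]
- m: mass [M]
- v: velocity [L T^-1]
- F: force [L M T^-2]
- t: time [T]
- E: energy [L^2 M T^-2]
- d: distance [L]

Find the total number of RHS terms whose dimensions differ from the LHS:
1

LHS p: [L M T^-1]
- mv: [L M T^-1] ✓
- Ft: [L M T^-1] ✓
- Ed: [L^3 M T^-2] ✗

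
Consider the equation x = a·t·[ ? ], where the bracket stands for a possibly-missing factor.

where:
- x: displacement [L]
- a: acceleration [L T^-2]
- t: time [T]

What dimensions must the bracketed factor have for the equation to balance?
[T] — time (e.g. t)

x has dimensions [L]; a·t has dimensions [L T^-1].
The bracketed factor must supply [L] / [L T^-1] = [T].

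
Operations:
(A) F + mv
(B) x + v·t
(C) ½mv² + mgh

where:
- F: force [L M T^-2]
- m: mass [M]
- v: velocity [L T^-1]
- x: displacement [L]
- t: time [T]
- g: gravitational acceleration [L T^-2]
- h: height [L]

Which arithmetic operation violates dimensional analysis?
(A) F + mv

(A) F + mv: F [L M T^-2] and mv [L M T^-1] — different dimensions cannot be added/subtracted ✗
(B) x + v·t: x [L] and v·t [L] — same dimensions ✓
(C) ½mv² + mgh: ½mv² [L^2 M T^-2] and mgh [L^2 M T^-2] — same dimensions ✓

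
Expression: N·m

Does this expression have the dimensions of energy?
Yes

The expression N·m has dimensions [L^2 M T^-2], which is exactly energy [L^2 M T^-2].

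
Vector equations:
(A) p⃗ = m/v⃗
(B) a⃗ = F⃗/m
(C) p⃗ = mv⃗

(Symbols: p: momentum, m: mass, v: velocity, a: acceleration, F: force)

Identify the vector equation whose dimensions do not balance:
(A) p⃗ = m/v⃗

(A) p⃗ = m/v⃗: LHS [L M T^-1], RHS [L^-1 M T] ✗ — momentum is mass times velocity; should be mv⃗ (and division by a vector is undefined)
(B) a⃗ = F⃗/m: LHS [L T^-2], RHS [L T^-2] ✓ — force (vector) divided by mass (scalar)
(C) p⃗ = mv⃗: LHS [L M T^-1], RHS [L M T^-1] ✓ — mass (scalar) times velocity (vector)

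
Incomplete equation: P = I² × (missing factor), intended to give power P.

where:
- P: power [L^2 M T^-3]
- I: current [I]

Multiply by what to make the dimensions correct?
R (resistance), dimensions [I^-2 L^2 M T^-3]

P has dimensions [L^2 M T^-3] and I² has dimensions [I^2].
The missing factor must have dimensions [L^2 M T^-3] / [I^2] = [I^-2 L^2 M T^-3], i.e. resistance (R).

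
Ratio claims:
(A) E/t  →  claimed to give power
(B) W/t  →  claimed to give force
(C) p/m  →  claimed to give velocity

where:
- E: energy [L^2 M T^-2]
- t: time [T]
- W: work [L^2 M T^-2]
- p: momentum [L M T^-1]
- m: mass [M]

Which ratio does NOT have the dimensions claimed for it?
(B) W/t does not give force

(A) E/t: [L^2 M T^-3] = power [L^2 M T^-3] ✓
(B) W/t: [L^2 M T^-3] ≠ force [L M T^-2] ✗
(C) p/m: [L T^-1] = velocity [L T^-1] ✓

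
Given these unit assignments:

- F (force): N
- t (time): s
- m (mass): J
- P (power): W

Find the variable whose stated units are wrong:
m

The variable m (mass) should have units kg, not J.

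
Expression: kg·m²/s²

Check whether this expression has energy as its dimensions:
Yes

The expression kg·m²/s² has dimensions [L^2 M T^-2], which is exactly energy [L^2 M T^-2].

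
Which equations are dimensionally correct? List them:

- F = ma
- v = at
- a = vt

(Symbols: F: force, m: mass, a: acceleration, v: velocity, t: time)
Dimensionally correct: F = ma, v = at
Dimensionally incorrect: a = vt
Ordered (correct first, then incorrect): F = ma, v = at, a = vt

- F = ma: LHS [L M T^-2], RHS [L M T^-2] → correct ✓
- v = at: LHS [L T^-1], RHS [L T^-1] → correct ✓
- a = vt: LHS [L T^-2], RHS [L] → incorrect ✗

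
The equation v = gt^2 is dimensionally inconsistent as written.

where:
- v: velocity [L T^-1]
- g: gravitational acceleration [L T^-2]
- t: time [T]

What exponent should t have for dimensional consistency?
The exponent of t should be 1: v = gt

The LHS v has dimensions [L T^-1]; t has dimensions [T].
As written, the RHS gt^2 (exponent 2 on t) has dimensions [L], which does not match.
With exponent 1, the RHS gt has dimensions [L T^-1], matching the LHS.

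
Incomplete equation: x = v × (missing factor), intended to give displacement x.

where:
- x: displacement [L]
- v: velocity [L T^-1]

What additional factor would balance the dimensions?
t (time), dimensions [T]

x has dimensions [L] and v has dimensions [L T^-1].
The missing factor must have dimensions [L] / [L T^-1] = [T], i.e. time (t).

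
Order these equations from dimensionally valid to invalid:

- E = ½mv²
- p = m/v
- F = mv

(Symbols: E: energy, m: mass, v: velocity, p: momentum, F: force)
Dimensionally correct: E = ½mv²
Dimensionally incorrect: p = m/v, F = mv
Ordered (correct first, then incorrect): E = ½mv², p = m/v, F = mv

- E = ½mv²: LHS [L^2 M T^-2], RHS [L^2 M T^-2] → correct ✓
- p = m/v: LHS [L M T^-1], RHS [L^-1 M T] → incorrect ✗
- F = mv: LHS [L M T^-2], RHS [L M T^-1] → incorrect ✗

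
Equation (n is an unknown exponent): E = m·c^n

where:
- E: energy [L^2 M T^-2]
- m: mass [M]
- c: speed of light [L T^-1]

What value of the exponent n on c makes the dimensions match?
n = 2

E has dimensions [L^2 M T^-2]; c has dimensions [L T^-1].
The rest of the RHS has dimensions [M], so c^n must supply [L^2 T^-2].
With n = 2: m·c^2 has dimensions [L^2 M T^-2], matching the LHS ✓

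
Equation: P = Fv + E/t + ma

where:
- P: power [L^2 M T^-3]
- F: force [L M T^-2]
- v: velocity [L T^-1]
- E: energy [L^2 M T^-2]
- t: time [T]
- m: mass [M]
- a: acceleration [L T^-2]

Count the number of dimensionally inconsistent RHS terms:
1

LHS P: [L^2 M T^-3]
- Fv: [L^2 M T^-3] ✓
- E/t: [L^2 M T^-3] ✓
- ma: [L M T^-2] ✗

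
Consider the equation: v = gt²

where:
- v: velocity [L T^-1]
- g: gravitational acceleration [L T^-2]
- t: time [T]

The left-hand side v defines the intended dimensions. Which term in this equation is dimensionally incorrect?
The right-hand side term gt²

v has dimensions [L T^-1], but gt² has dimensions [L], so the term gt² is dimensionally wrong for v.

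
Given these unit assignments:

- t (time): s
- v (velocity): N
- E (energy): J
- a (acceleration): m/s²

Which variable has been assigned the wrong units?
v

The variable v (velocity) should have units m/s, not N.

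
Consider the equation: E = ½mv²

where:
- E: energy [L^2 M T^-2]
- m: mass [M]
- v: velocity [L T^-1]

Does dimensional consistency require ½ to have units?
No

E has dimensions [L^2 M T^-2] and mv² already has dimensions [L^2 M T^-2], so the equation balances without ½ contributing any dimensions. ½ is a pure (dimensionless) number; changing or removing it would not affect dimensional consistency.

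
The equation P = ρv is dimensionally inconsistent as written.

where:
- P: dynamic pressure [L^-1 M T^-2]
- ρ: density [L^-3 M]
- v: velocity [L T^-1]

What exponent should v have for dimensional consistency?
The exponent of v should be 2: P = ρv^2

The LHS P has dimensions [L^-1 M T^-2]; v has dimensions [L T^-1].
As written, the RHS ρv (exponent 1 on v) has dimensions [L^-2 M T^-1], which does not match.
With exponent 2, the RHS ρv^2 has dimensions [L^-1 M T^-2], matching the LHS.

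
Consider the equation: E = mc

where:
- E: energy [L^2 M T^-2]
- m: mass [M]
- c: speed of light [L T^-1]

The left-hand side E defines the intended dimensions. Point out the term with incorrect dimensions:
The right-hand side term mc

E has dimensions [L^2 M T^-2], but mc has dimensions [L M T^-1], so the term mc is dimensionally wrong for E.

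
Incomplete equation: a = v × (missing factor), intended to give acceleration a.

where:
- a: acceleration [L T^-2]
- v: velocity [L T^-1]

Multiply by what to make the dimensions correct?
1/t (inverse time), dimensions [T^-1]

a has dimensions [L T^-2] and v has dimensions [L T^-1].
The missing factor must have dimensions [L T^-2] / [L T^-1] = [T^-1], i.e. inverse time (1/t).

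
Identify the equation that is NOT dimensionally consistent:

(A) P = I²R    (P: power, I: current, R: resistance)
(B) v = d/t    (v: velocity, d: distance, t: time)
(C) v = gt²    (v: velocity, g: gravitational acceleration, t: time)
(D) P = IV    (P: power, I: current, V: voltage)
(C) v = gt²

The equation (C) v = gt² is dimensionally incorrect.

LHS (v): [L T^-1]
RHS (gt²): [L] ✗

The dimensions do not match. The other three equations balance.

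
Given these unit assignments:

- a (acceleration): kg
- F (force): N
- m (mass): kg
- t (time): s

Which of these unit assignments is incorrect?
a

The variable a (acceleration) should have units m/s², not kg.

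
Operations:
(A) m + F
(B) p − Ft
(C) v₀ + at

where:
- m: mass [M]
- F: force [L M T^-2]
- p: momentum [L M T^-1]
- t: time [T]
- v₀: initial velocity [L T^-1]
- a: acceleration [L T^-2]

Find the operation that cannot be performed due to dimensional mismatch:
(A) m + F

(A) m + F: m [M] and F [L M T^-2] — different dimensions cannot be added/subtracted ✗
(B) p − Ft: p [L M T^-1] and Ft [L M T^-1] — same dimensions ✓
(C) v₀ + at: v₀ [L T^-1] and at [L T^-1] — same dimensions ✓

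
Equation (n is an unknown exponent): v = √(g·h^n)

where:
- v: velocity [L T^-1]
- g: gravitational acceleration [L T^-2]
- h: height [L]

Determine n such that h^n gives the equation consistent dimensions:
n = 1

v has dimensions [L T^-1]; h has dimensions [L].
With n = 1: √(g·h^1) has dimensions [L T^-1], matching the LHS ✓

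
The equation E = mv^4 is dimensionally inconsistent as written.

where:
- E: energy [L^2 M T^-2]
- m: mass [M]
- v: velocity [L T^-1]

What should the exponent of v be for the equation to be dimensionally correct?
The exponent of v should be 2: E = mv^2

The LHS E has dimensions [L^2 M T^-2]; v has dimensions [L T^-1].
As written, the RHS mv^4 (exponent 4 on v) has dimensions [L^4 M T^-4], which does not match.
With exponent 2, the RHS mv^2 has dimensions [L^2 M T^-2], matching the LHS.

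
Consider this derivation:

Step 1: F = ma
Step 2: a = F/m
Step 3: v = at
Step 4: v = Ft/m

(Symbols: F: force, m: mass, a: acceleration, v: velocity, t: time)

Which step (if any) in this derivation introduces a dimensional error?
No step introduces an error — all steps are dimensionally consistent.

Step 1: F = ma → LHS [L M T^-2], RHS [L M T^-2] ✓
Step 2: a = F/m → LHS [L T^-2], RHS [L T^-2] ✓
Step 3: v = at → LHS [L T^-1], RHS [L T^-1] ✓
Step 4: v = Ft/m → LHS [L T^-1], RHS [L T^-1] ✓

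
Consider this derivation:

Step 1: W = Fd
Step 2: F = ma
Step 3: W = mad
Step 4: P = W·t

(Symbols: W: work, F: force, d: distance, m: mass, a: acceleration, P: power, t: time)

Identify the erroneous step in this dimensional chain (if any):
Step 4

Step 1: W = Fd → LHS [L^2 M T^-2], RHS [L^2 M T^-2] ✓
Step 2: F = ma → LHS [L M T^-2], RHS [L M T^-2] ✓
Step 3: W = mad → LHS [L^2 M T^-2], RHS [L^2 M T^-2] ✓
Step 4: P = W·t → LHS [L^2 M T^-3], RHS [L^2 M T^-1] ✗

The first dimensional inconsistency appears in step 4: P = W·t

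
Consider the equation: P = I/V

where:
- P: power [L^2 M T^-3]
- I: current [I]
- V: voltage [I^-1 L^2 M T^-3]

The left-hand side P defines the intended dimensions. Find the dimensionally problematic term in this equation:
The right-hand side term I/V

P has dimensions [L^2 M T^-3], but I/V has dimensions [I^2 L^-2 M^-1 T^3], so the term I/V is dimensionally wrong for P.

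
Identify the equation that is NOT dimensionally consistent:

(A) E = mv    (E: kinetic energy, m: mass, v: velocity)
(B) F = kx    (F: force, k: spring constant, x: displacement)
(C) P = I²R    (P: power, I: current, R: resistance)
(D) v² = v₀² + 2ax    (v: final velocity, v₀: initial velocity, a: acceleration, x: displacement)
(A) E = mv

The equation (A) E = mv is dimensionally incorrect.

LHS (E): [L^2 M T^-2]
RHS (mv): [L M T^-1] ✗

The dimensions do not match. The other three equations balance.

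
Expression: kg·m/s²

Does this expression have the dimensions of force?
Yes

The expression kg·m/s² has dimensions [L M T^-2], which is exactly force [L M T^-2].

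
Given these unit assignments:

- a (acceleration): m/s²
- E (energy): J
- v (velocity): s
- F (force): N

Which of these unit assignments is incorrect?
v

The variable v (velocity) should have units m/s, not s.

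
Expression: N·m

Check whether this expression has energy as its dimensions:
Yes

The expression N·m has dimensions [L^2 M T^-2], which is exactly energy [L^2 M T^-2].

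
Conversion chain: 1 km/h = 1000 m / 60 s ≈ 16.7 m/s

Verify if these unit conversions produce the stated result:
The chain is incorrect (it contains an error).

Incorrect: 1 h = 3600 s, not 60 s (1 km/h ≈ 0.278 m/s)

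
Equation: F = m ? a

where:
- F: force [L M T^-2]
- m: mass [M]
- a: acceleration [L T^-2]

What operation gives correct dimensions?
multiplication (×): F = m × a

F [L M T^-2]; m [M]; a [L T^-2].
m × a → [L M T^-2] ✓
m ÷ a → [L^-1 M T^2] ✗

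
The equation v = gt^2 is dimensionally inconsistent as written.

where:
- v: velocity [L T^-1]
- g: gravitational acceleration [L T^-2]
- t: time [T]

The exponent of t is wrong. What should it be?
The exponent of t should be 1: v = gt

The LHS v has dimensions [L T^-1]; t has dimensions [T].
As written, the RHS gt^2 (exponent 2 on t) has dimensions [L], which does not match.
With exponent 1, the RHS gt has dimensions [L T^-1], matching the LHS.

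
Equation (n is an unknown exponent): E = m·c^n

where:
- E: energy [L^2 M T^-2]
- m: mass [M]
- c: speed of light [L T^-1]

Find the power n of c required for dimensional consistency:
n = 2

E has dimensions [L^2 M T^-2]; c has dimensions [L T^-1].
The rest of the RHS has dimensions [M], so c^n must supply [L^2 T^-2].
With n = 2: m·c^2 has dimensions [L^2 M T^-2], matching the LHS ✓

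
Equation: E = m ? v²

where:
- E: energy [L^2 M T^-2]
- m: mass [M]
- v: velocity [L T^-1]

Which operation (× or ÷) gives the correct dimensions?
multiplication (×): E = m × v²

E [L^2 M T^-2]; m [M]; v² [L^2 T^-2].
m × v² → [L^2 M T^-2] ✓
m ÷ v² → [L^-2 M T^2] ✗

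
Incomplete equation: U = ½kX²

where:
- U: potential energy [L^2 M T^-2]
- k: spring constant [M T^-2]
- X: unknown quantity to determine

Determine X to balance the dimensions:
X = x (displacement), dimensions [L]

U has dimensions [L^2 M T^-2]; the rest of the RHS (½k) has dimensions [M T^-2].
So X² must have dimensions [L^2], i.e. X has dimensions [L] — X = x (displacement).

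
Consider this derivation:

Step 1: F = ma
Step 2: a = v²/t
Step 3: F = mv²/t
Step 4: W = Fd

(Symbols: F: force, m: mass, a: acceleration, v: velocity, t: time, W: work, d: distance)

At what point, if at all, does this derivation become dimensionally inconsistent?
Step 2

Step 1: F = ma → LHS [L M T^-2], RHS [L M T^-2] ✓
Step 2: a = v²/t → LHS [L T^-2], RHS [L^2 T^-3] ✗

The first dimensional inconsistency appears in step 2: a = v²/t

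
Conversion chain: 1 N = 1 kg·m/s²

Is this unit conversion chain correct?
The chain is correct (no errors).

Correct: Newton is defined as kg·m/s²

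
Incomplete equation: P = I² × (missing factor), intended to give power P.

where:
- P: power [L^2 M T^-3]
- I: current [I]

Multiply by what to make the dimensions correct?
R (resistance), dimensions [I^-2 L^2 M T^-3]

P has dimensions [L^2 M T^-3] and I² has dimensions [I^2].
The missing factor must have dimensions [L^2 M T^-3] / [I^2] = [I^-2 L^2 M T^-3], i.e. resistance (R).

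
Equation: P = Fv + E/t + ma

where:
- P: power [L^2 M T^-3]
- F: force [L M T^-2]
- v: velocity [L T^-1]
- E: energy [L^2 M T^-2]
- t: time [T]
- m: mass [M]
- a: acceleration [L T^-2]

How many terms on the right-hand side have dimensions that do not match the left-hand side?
1

LHS P: [L^2 M T^-3]
- Fv: [L^2 M T^-3] ✓
- E/t: [L^2 M T^-3] ✓
- ma: [L M T^-2] ✗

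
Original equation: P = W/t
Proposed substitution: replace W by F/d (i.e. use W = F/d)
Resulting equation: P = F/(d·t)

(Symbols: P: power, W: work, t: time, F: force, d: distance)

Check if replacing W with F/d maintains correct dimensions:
No

[W] = [L^2 M T^-2] and [F/d] = [M T^-2]. These differ, so the substitution replaces a quantity by one of different dimensions and the result P = F/(d·t) has LHS [L^2 M T^-3] vs RHS [M T^-3] — inconsistent.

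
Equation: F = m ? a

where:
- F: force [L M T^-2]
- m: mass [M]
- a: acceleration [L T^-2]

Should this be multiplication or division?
multiplication (×): F = m × a

F [L M T^-2]; m [M]; a [L T^-2].
m × a → [L M T^-2] ✓
m ÷ a → [L^-1 M T^2] ✗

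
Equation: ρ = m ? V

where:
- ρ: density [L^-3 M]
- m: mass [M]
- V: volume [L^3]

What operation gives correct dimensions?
division (÷): ρ = m ÷ V

ρ [L^-3 M]; m [M]; V [L^3].
m × V → [L^3 M] ✗
m ÷ V → [L^-3 M] ✓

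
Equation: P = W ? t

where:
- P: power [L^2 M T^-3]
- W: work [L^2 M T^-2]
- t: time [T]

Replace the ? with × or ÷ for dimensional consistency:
division (÷): P = W ÷ t

P [L^2 M T^-3]; W [L^2 M T^-2]; t [T].
W × t → [L^2 M T^-1] ✗
W ÷ t → [L^2 M T^-3] ✓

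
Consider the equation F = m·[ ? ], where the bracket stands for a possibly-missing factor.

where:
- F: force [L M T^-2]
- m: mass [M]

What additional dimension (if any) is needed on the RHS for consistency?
[L T^-2] — acceleration (e.g. a)

F has dimensions [L M T^-2]; m has dimensions [M].
The bracketed factor must supply [L M T^-2] / [M] = [L T^-2].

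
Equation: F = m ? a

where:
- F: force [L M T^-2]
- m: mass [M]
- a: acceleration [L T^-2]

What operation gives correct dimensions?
multiplication (×): F = m × a

F [L M T^-2]; m [M]; a [L T^-2].
m × a → [L M T^-2] ✓
m ÷ a → [L^-1 M T^2] ✗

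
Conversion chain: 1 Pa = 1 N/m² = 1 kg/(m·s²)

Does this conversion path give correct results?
The chain is correct (no errors).

Correct: Pascal is Newton per square meter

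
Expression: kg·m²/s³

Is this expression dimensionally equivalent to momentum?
No

The expression kg·m²/s³ has dimensions [L^2 M T^-3], but momentum has dimensions [L M T^-1].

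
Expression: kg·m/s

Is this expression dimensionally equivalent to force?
No

The expression kg·m/s has dimensions [L M T^-1], but force has dimensions [L M T^-2].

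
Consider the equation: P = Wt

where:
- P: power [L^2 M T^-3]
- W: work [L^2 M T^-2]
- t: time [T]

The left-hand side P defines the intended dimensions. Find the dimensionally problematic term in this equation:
The right-hand side term Wt

P has dimensions [L^2 M T^-3], but Wt has dimensions [L^2 M T^-1], so the term Wt is dimensionally wrong for P.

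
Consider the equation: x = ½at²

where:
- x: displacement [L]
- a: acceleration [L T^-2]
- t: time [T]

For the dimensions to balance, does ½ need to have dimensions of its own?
No

x has dimensions [L] and at² already has dimensions [L], so the equation balances without ½ contributing any dimensions. ½ is a pure (dimensionless) number; changing or removing it would not affect dimensional consistency.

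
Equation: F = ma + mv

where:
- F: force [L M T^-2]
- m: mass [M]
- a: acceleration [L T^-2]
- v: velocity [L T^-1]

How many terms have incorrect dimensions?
1

LHS F: [L M T^-2]
- ma: [L M T^-2] ✓
- mv: [L M T^-1] ✗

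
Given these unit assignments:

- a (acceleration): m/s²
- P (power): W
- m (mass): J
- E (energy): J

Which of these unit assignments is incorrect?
m

The variable m (mass) should have units kg, not J.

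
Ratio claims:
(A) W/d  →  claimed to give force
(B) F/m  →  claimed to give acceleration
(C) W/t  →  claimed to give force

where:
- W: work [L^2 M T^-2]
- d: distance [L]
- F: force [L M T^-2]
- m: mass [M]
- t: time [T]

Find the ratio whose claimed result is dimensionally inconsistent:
(C) W/t does not give force

(A) W/d: [L M T^-2] = force [L M T^-2] ✓
(B) F/m: [L T^-2] = acceleration [L T^-2] ✓
(C) W/t: [L^2 M T^-3] ≠ force [L M T^-2] ✗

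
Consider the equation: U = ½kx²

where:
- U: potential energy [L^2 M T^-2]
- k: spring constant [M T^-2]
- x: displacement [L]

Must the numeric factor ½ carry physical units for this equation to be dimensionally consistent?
No

U has dimensions [L^2 M T^-2] and kx² already has dimensions [L^2 M T^-2], so the equation balances without ½ contributing any dimensions. ½ is a pure (dimensionless) number; changing or removing it would not affect dimensional consistency.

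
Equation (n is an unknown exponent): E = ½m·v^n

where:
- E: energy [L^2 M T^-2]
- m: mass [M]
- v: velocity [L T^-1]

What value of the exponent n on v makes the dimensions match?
n = 2

E has dimensions [L^2 M T^-2]; v has dimensions [L T^-1].
The rest of the RHS has dimensions [M], so v^n must supply [L^2 T^-2].
With n = 2: ½m·v^2 has dimensions [L^2 M T^-2], matching the LHS ✓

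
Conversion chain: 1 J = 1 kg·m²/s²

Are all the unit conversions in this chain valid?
The chain is correct (no errors).

Correct: Joule is defined as kg·m²/s²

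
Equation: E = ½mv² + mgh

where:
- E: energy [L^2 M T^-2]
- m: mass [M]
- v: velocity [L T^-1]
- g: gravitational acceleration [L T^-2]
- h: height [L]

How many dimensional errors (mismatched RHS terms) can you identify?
0

LHS E: [L^2 M T^-2]
- ½mv²: [L^2 M T^-2] ✓
- mgh: [L^2 M T^-2] ✓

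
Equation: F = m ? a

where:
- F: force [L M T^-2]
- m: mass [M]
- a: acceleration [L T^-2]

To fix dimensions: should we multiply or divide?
multiplication (×): F = m × a

F [L M T^-2]; m [M]; a [L T^-2].
m × a → [L M T^-2] ✓
m ÷ a → [L^-1 M T^2] ✗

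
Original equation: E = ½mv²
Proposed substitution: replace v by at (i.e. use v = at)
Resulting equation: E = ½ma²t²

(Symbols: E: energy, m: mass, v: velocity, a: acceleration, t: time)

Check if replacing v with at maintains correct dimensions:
Yes

[v] = [L T^-1] and [at] = [L T^-1]. These match, so the substitution replaces a quantity by one of the same dimensions and the result E = ½ma²t² has LHS [L^2 M T^-2] vs RHS [L^2 M T^-2] — still consistent.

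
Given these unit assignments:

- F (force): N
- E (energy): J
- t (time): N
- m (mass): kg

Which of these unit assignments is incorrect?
t

The variable t (time) should have units s, not N.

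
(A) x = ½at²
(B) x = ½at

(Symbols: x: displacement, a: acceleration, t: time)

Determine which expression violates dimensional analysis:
(B)

(A) x = ½at²: LHS [L], RHS [L] ✓
(B) x = ½at: LHS [L], RHS [L T^-1] ✗

Expression (B) x = ½at is dimensionally incorrect.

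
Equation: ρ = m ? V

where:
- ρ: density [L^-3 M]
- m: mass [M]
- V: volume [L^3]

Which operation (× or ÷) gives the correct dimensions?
division (÷): ρ = m ÷ V

ρ [L^-3 M]; m [M]; V [L^3].
m × V → [L^3 M] ✗
m ÷ V → [L^-3 M] ✓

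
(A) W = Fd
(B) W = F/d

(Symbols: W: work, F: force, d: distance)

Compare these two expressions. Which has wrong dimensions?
(B)

(A) W = Fd: LHS [L^2 M T^-2], RHS [L^2 M T^-2] ✓
(B) W = F/d: LHS [L^2 M T^-2], RHS [M T^-2] ✗

Expression (B) W = F/d is dimensionally incorrect.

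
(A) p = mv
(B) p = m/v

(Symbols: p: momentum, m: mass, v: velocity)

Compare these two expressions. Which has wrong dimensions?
(B)

(A) p = mv: LHS [L M T^-1], RHS [L M T^-1] ✓
(B) p = m/v: LHS [L M T^-1], RHS [L^-1 M T] ✗

Expression (B) p = m/v is dimensionally incorrect.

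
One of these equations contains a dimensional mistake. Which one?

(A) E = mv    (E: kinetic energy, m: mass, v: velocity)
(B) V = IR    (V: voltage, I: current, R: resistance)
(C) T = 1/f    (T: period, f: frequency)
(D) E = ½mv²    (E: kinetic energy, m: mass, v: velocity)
(A) E = mv

The equation (A) E = mv is dimensionally incorrect.

LHS (E): [L^2 M T^-2]
RHS (mv): [L M T^-1] ✗

The dimensions do not match. The other three equations balance.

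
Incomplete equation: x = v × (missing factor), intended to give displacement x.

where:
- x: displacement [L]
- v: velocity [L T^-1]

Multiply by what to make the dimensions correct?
t (time), dimensions [T]

x has dimensions [L] and v has dimensions [L T^-1].
The missing factor must have dimensions [L] / [L T^-1] = [T], i.e. time (t).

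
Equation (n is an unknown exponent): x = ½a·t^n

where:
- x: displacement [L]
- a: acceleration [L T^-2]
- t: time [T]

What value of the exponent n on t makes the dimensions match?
n = 2

x has dimensions [L]; t has dimensions [T].
The rest of the RHS has dimensions [L T^-2], so t^n must supply [T^2].
With n = 2: ½a·t^2 has dimensions [L], matching the LHS ✓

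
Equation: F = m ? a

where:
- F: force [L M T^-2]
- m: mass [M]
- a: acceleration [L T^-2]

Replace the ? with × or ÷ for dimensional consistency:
multiplication (×): F = m × a

F [L M T^-2]; m [M]; a [L T^-2].
m × a → [L M T^-2] ✓
m ÷ a → [L^-1 M T^2] ✗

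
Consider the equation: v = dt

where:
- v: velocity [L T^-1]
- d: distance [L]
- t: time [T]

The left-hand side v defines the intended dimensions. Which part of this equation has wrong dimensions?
The right-hand side term dt

v has dimensions [L T^-1], but dt has dimensions [L T], so the term dt is dimensionally wrong for v.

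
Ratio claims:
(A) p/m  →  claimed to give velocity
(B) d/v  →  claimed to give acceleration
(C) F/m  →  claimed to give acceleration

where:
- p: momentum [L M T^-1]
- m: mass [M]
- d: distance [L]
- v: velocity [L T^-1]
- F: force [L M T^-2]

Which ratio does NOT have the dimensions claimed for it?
(B) d/v does not give acceleration

(A) p/m: [L T^-1] = velocity [L T^-1] ✓
(B) d/v: [T] ≠ acceleration [L T^-2] ✗
(C) F/m: [L T^-2] = acceleration [L T^-2] ✓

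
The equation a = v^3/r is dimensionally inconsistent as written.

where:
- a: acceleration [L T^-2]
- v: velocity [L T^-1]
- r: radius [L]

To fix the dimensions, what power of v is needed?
The exponent of v should be 2: a = v^2/r

The LHS a has dimensions [L T^-2]; v has dimensions [L T^-1].
As written, the RHS v^3/r (exponent 3 on v) has dimensions [L^2 T^-3], which does not match.
With exponent 2, the RHS v^2/r has dimensions [L T^-2], matching the LHS.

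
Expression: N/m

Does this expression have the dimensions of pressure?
No

The expression N/m has dimensions [M T^-2], but pressure has dimensions [L^-1 M T^-2].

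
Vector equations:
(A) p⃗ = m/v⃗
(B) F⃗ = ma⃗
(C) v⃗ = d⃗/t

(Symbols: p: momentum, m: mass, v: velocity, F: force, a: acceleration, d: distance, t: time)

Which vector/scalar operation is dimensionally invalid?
(A) p⃗ = m/v⃗

(A) p⃗ = m/v⃗: LHS [L M T^-1], RHS [L^-1 M T] ✗ — momentum is mass times velocity; should be mv⃗ (and division by a vector is undefined)
(B) F⃗ = ma⃗: LHS [L M T^-2], RHS [L M T^-2] ✓ — Force and acceleration are vectors, mass is a scalar
(C) v⃗ = d⃗/t: LHS [L T^-1], RHS [L T^-1] ✓ — displacement (vector) divided by time (scalar)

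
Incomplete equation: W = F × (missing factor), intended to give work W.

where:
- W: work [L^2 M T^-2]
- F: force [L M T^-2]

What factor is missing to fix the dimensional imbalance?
d (distance), dimensions [L]

W has dimensions [L^2 M T^-2] and F has dimensions [L M T^-2].
The missing factor must have dimensions [L^2 M T^-2] / [L M T^-2] = [L], i.e. distance (d).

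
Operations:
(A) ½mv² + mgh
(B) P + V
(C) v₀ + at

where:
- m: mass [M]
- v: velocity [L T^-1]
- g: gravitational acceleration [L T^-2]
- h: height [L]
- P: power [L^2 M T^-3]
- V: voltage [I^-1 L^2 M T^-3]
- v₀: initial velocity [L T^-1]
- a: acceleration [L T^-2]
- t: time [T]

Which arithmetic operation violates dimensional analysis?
(B) P + V

(A) ½mv² + mgh: ½mv² [L^2 M T^-2] and mgh [L^2 M T^-2] — same dimensions ✓
(B) P + V: P [L^2 M T^-3] and V [I^-1 L^2 M T^-3] — different dimensions cannot be added/subtracted ✗
(C) v₀ + at: v₀ [L T^-1] and at [L T^-1] — same dimensions ✓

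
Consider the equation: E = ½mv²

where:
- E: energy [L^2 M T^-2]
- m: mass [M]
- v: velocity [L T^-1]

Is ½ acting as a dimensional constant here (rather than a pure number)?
No

E has dimensions [L^2 M T^-2] and mv² already has dimensions [L^2 M T^-2], so the equation balances without ½ contributing any dimensions. ½ is a pure (dimensionless) number; changing or removing it would not affect dimensional consistency.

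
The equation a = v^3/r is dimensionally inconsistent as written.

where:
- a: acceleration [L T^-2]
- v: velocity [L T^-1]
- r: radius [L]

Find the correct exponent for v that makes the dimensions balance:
The exponent of v should be 2: a = v^2/r

The LHS a has dimensions [L T^-2]; v has dimensions [L T^-1].
As written, the RHS v^3/r (exponent 3 on v) has dimensions [L^2 T^-3], which does not match.
With exponent 2, the RHS v^2/r has dimensions [L T^-2], matching the LHS.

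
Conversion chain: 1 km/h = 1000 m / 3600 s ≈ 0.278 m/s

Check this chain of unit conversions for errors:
The chain is correct (no errors).

Correct: 1 km = 1000 m, 1 h = 3600 s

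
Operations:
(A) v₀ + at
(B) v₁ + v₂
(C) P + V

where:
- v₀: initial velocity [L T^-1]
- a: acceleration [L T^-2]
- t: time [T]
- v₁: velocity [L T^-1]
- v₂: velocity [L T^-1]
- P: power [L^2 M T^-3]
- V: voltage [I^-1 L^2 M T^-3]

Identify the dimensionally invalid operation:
(C) P + V

(A) v₀ + at: v₀ [L T^-1] and at [L T^-1] — same dimensions ✓
(B) v₁ + v₂: v₁ [L T^-1] and v₂ [L T^-1] — same dimensions ✓
(C) P + V: P [L^2 M T^-3] and V [I^-1 L^2 M T^-3] — different dimensions cannot be added/subtracted ✗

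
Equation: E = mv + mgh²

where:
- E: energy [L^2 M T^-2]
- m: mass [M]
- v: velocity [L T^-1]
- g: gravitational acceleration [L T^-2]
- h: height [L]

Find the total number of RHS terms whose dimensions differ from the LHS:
2

LHS E: [L^2 M T^-2]
- mv: [L M T^-1] ✗
- mgh²: [L^3 M T^-2] ✗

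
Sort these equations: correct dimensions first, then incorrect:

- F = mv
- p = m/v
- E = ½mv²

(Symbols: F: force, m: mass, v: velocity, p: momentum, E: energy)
Dimensionally correct: E = ½mv²
Dimensionally incorrect: F = mv, p = m/v
Ordered (correct first, then incorrect): E = ½mv², F = mv, p = m/v

- F = mv: LHS [L M T^-2], RHS [L M T^-1] → incorrect ✗
- p = m/v: LHS [L M T^-1], RHS [L^-1 M T] → incorrect ✗
- E = ½mv²: LHS [L^2 M T^-2], RHS [L^2 M T^-2] → correct ✓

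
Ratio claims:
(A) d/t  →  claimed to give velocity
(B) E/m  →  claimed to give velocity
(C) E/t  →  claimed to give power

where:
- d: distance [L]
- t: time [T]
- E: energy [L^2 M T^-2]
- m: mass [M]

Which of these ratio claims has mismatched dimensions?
(B) E/m does not give velocity

(A) d/t: [L T^-1] = velocity [L T^-1] ✓
(B) E/m: [L^2 T^-2] ≠ velocity [L T^-1] ✗
(C) E/t: [L^2 M T^-3] = power [L^2 M T^-3] ✓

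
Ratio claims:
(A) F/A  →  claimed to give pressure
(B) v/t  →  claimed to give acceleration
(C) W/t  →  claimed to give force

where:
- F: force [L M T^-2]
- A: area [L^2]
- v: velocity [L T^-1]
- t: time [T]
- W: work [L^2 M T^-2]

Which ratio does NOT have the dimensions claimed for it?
(C) W/t does not give force

(A) F/A: [L^-1 M T^-2] = pressure [L^-1 M T^-2] ✓
(B) v/t: [L T^-2] = acceleration [L T^-2] ✓
(C) W/t: [L^2 M T^-3] ≠ force [L M T^-2] ✗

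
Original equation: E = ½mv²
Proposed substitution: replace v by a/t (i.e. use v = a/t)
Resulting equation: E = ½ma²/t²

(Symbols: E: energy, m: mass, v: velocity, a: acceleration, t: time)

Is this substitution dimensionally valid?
No

[v] = [L T^-1] and [a/t] = [L T^-3]. These differ, so the substitution replaces a quantity by one of different dimensions and the result E = ½ma²/t² has LHS [L^2 M T^-2] vs RHS [L^2 M T^-6] — inconsistent.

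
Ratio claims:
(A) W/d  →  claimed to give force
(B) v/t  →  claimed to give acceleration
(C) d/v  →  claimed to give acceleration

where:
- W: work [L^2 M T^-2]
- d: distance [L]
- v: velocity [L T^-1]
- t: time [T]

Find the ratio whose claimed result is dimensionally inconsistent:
(C) d/v does not give acceleration

(A) W/d: [L M T^-2] = force [L M T^-2] ✓
(B) v/t: [L T^-2] = acceleration [L T^-2] ✓
(C) d/v: [T] ≠ acceleration [L T^-2] ✗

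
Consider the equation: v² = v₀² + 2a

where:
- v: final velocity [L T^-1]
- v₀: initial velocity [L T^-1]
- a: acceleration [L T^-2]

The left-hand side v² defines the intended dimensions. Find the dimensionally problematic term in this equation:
The term 2a

Checking each RHS term against the LHS:
- v₀²: [L^2 T^-2] — matches v² [L^2 T^-2] ✓
- 2a: [L T^-2] — does NOT match v² [L^2 T^-2] ✗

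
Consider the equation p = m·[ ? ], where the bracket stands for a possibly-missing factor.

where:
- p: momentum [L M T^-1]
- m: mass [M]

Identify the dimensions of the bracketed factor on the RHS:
[L T^-1] — velocity (e.g. v)

p has dimensions [L M T^-1]; m has dimensions [M].
The bracketed factor must supply [L M T^-1] / [M] = [L T^-1].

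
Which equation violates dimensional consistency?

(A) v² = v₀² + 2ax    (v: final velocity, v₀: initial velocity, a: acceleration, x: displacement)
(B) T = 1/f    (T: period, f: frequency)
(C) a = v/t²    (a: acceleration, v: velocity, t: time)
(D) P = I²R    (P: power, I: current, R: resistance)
(C) a = v/t²

The equation (C) a = v/t² is dimensionally incorrect.

LHS (a): [L T^-2]
RHS (v/t²): [L T^-3] ✗

The dimensions do not match. The other three equations balance.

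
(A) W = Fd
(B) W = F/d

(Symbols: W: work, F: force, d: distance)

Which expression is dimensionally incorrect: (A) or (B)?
(B)

(A) W = Fd: LHS [L^2 M T^-2], RHS [L^2 M T^-2] ✓
(B) W = F/d: LHS [L^2 M T^-2], RHS [M T^-2] ✗

Expression (B) W = F/d is dimensionally incorrect.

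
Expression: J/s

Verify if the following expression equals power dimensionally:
Yes

The expression J/s has dimensions [L^2 M T^-3], which is exactly power [L^2 M T^-3].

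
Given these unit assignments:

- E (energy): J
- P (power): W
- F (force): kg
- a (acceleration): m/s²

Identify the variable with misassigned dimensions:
F

The variable F (force) should have units N, not kg.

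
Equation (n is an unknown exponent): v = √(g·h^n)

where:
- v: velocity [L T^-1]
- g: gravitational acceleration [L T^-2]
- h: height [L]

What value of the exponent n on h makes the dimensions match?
n = 1

v has dimensions [L T^-1]; h has dimensions [L].
With n = 1: √(g·h^1) has dimensions [L T^-1], matching the LHS ✓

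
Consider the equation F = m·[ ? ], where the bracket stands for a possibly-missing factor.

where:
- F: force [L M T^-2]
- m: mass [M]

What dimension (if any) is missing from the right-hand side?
[L T^-2] — acceleration (e.g. a)

F has dimensions [L M T^-2]; m has dimensions [M].
The bracketed factor must supply [L M T^-2] / [M] = [L T^-2].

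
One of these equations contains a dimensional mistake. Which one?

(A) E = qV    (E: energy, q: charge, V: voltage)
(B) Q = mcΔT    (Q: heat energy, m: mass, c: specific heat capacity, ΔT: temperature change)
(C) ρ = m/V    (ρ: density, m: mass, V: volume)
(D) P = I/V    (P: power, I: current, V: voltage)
(D) P = I/V

The equation (D) P = I/V is dimensionally incorrect.

LHS (P): [L^2 M T^-3]
RHS (I/V): [I^2 L^-2 M^-1 T^3] ✗

The dimensions do not match. The other three equations balance.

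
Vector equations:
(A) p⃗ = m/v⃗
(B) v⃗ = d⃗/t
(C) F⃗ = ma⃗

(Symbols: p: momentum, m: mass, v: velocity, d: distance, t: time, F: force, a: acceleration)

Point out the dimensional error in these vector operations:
(A) p⃗ = m/v⃗

(A) p⃗ = m/v⃗: LHS [L M T^-1], RHS [L^-1 M T] ✗ — momentum is mass times velocity; should be mv⃗ (and division by a vector is undefined)
(B) v⃗ = d⃗/t: LHS [L T^-1], RHS [L T^-1] ✓ — displacement (vector) divided by time (scalar)
(C) F⃗ = ma⃗: LHS [L M T^-2], RHS [L M T^-2] ✓ — Force and acceleration are vectors, mass is a scalar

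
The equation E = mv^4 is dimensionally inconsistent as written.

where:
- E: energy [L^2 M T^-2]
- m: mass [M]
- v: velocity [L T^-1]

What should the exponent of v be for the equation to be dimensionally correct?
The exponent of v should be 2: E = mv^2

The LHS E has dimensions [L^2 M T^-2]; v has dimensions [L T^-1].
As written, the RHS mv^4 (exponent 4 on v) has dimensions [L^4 M T^-4], which does not match.
With exponent 2, the RHS mv^2 has dimensions [L^2 M T^-2], matching the LHS.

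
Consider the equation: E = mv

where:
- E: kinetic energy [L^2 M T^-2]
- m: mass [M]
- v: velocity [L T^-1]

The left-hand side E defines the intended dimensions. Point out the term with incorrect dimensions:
The right-hand side term mv

E has dimensions [L^2 M T^-2], but mv has dimensions [L M T^-1], so the term mv is dimensionally wrong for E.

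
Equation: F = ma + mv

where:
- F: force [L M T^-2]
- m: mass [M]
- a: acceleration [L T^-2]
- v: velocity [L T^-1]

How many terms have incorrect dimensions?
1

LHS F: [L M T^-2]
- ma: [L M T^-2] ✓
- mv: [L M T^-1] ✗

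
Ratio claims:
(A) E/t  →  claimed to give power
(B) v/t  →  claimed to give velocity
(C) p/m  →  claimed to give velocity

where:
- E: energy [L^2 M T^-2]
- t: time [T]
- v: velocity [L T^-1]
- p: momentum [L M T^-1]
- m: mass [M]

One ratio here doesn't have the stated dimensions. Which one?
(B) v/t does not give velocity

(A) E/t: [L^2 M T^-3] = power [L^2 M T^-3] ✓
(B) v/t: [L T^-2] ≠ velocity [L T^-1] ✗
(C) p/m: [L T^-1] = velocity [L T^-1] ✓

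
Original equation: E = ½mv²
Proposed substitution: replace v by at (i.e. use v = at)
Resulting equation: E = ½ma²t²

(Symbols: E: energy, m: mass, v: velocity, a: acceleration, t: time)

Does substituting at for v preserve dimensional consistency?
Yes

[v] = [L T^-1] and [at] = [L T^-1]. These match, so the substitution replaces a quantity by one of the same dimensions and the result E = ½ma²t² has LHS [L^2 M T^-2] vs RHS [L^2 M T^-2] — still consistent.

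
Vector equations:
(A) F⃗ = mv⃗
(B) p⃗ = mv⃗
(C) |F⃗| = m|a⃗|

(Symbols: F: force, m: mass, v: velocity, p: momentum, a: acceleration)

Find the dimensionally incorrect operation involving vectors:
(A) F⃗ = mv⃗

(A) F⃗ = mv⃗: LHS [L M T^-2], RHS [L M T^-1] ✗ — mass times velocity is momentum, not force; should be ma⃗
(B) p⃗ = mv⃗: LHS [L M T^-1], RHS [L M T^-1] ✓ — mass (scalar) times velocity (vector)
(C) |F⃗| = m|a⃗|: LHS [L M T^-2], RHS [L M T^-2] ✓ — magnitudes of vectors are scalars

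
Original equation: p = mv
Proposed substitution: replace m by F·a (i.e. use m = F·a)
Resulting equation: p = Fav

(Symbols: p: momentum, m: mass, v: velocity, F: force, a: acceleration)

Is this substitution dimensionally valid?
No

[m] = [M] and [F·a] = [L^2 M T^-4]. These differ, so the substitution replaces a quantity by one of different dimensions and the result p = Fav has LHS [L M T^-1] vs RHS [L^3 M T^-5] — inconsistent.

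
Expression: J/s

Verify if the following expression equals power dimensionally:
Yes

The expression J/s has dimensions [L^2 M T^-3], which is exactly power [L^2 M T^-3].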